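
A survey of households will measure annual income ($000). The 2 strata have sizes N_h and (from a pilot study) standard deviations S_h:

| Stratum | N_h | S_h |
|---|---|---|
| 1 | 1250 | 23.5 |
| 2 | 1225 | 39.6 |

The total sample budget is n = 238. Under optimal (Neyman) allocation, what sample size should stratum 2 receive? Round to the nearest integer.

148

Neyman allocation: n_h = n · N_h S_h / Σ N_i S_i, with n = 238.
  stratum 1: N_h·S_h = 1250·23.5 = 29375.00
  stratum 2: N_h·S_h = 1225·39.6 = 48510.00
Σ N_h S_h = 77885.00
n for stratum 2 = 238·48510.00/77885.00 = 148.236 → 148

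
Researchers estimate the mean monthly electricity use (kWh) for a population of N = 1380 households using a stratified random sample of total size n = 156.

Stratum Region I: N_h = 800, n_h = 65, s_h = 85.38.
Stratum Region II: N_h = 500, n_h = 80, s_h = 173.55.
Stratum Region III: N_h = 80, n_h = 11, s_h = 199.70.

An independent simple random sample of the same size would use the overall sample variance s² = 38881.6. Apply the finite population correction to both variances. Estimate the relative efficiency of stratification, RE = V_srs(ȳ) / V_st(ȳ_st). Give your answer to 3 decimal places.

V̂(ȳ_st) = Σ W_h² (1 − n_h/N_h) s_h²/n_h, with W_h = N_h/N and N = 1380:
  stratum Region I: (800/1380)²·(1 − 65/800)·85.38²/65 = 34.6273
  stratum Region II: (500/1380)²·(1 − 80/500)·173.55²/80 = 41.5165
  stratum Region III: (80/1380)²·(1 − 11/80)·199.70²/11 = 10.5086
V_st = 86.6523
V_srs = (1 − 156/1380)·38881.6/156 = 221.066
Relative efficiency = V_srs / V_st = 221.066/86.6523 = 2.5512

RE ≈ 2.551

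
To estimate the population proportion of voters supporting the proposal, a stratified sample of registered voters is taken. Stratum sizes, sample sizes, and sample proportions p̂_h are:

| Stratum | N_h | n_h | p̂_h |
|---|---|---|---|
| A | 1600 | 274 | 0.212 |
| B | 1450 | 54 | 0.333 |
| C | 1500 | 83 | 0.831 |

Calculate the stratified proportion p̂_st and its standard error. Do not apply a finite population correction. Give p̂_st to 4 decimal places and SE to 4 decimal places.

N = 4550; stratum weights W_h = N_h/N.
p̂_st = Σ W_h p̂_h = (1600·0.212 + 1450·0.333 + 1500·0.831)/4550 = 0.45463
V̂(p̂_st) = Σ W_h² p̂_h(1−p̂_h)/(n_h−1):
  stratum A: (1600/4550)²·0.212·0.788/273 = 7.56688e-05
  stratum B: (1450/4550)²·0.333·0.667/53 = 0.000425606
  stratum C: (1500/4550)²·0.831·0.169/82 = 0.000186137
V̂(p̂_st) = 0.000687412; SE = √V̂ = 0.0262185

p̂_st ≈ 0.4546, SE ≈ 0.0262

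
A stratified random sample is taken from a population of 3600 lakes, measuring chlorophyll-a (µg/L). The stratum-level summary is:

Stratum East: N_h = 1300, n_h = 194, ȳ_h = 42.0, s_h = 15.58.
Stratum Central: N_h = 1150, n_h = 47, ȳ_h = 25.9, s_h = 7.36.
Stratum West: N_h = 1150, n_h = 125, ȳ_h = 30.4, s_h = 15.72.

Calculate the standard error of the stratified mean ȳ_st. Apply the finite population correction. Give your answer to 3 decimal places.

SE(ȳ_st) ≈ 0.657

V̂(ȳ_st) = Σ W_h² (1 − n_h/N_h) s_h²/n_h, with W_h = N_h/N and N = 3600:
  stratum East: (1300/3600)²·(1 − 194/1300)·15.58²/194 = 0.138812
  stratum Central: (1150/3600)²·(1 − 47/1150)·7.36²/47 = 0.112804
  stratum West: (1150/3600)²·(1 − 125/1150)·15.72²/125 = 0.179809
V̂(ȳ_st) = 0.431425
SE(ȳ_st) = √0.431425 = 0.65683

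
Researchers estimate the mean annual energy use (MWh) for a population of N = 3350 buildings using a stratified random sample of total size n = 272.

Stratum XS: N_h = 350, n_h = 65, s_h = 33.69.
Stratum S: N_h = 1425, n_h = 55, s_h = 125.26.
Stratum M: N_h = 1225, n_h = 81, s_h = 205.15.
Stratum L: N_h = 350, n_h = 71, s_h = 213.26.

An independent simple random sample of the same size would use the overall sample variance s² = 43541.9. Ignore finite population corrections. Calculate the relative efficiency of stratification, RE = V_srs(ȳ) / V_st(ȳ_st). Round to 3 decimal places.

V̂(ȳ_st) = Σ W_h² s_h²/n_h, with W_h = N_h/N and N = 3350:
  stratum XS: (350/3350)²·33.69²/65 = 0.190605
  stratum S: (1425/3350)²·125.26²/55 = 51.6181
  stratum M: (1225/3350)²·205.15²/81 = 69.4769
  stratum L: (350/3350)²·213.26²/71 = 6.99209
V_st = 128.278
V_srs = s²/n = 43541.9/272 = 160.081
Relative efficiency = V_srs / V_st = 160.081/128.278 = 1.2479

RE ≈ 1.248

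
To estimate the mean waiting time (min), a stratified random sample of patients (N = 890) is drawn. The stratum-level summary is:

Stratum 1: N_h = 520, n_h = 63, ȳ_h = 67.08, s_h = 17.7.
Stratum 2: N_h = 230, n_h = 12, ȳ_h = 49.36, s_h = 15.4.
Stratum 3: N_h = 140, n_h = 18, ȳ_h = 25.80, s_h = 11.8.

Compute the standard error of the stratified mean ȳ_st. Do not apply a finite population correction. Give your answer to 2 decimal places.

SE(ȳ_st) ≈ 1.79

V̂(ȳ_st) = Σ W_h² s_h²/n_h, with W_h = N_h/N and N = 890:
  stratum 1: (520/890)²·17.7²/63 = 1.69759
  stratum 2: (230/890)²·15.4²/12 = 1.31988
  stratum 3: (140/890)²·11.8²/18 = 0.191411
V̂(ȳ_st) = 3.20888
SE(ȳ_st) = √3.20888 = 1.79134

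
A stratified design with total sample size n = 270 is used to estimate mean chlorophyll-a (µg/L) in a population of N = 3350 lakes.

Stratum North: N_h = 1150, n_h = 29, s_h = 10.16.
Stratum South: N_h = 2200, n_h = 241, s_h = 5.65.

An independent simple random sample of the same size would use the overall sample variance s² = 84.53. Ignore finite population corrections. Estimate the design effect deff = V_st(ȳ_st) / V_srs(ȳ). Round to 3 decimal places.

V̂(ȳ_st) = Σ W_h² s_h²/n_h, with W_h = N_h/N and N = 3350:
  stratum North: (1150/3350)²·10.16²/29 = 0.419465
  stratum South: (2200/3350)²·5.65²/241 = 0.0571262
V_st = 0.476591
V_srs = s²/n = 84.53/270 = 0.313074
deff = V_st / V_srs = 0.476591/0.313074 = 1.5223

deff ≈ 1.522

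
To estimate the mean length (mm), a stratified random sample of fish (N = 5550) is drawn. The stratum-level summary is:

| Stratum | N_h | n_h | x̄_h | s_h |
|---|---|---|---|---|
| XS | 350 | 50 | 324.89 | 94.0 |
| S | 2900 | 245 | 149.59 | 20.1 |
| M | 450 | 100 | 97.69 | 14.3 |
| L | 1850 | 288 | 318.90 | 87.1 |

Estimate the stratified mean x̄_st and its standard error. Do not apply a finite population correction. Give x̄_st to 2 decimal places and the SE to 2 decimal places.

x̄_st = Σ W_h x̄_h = (350·324.89 + 2900·149.59 + 450·97.69 + 1850·318.90)/5550 = 212.87351
V̂(x̄_st) = Σ W_h² s_h²/n_h, with W_h = N_h/N and N = 5550:
  stratum XS: (350/5550)²·94.0²/50 = 0.702807
  stratum S: (2900/5550)²·20.1²/245 = 0.450232
  stratum M: (450/5550)²·14.3²/100 = 0.0134435
  stratum L: (1850/5550)²·87.1²/288 = 2.92686
V̂(x̄_st) = 4.09334
SE(x̄_st) = √4.09334 = 2.0232

x̄_st ≈ 212.87, SE ≈ 2.02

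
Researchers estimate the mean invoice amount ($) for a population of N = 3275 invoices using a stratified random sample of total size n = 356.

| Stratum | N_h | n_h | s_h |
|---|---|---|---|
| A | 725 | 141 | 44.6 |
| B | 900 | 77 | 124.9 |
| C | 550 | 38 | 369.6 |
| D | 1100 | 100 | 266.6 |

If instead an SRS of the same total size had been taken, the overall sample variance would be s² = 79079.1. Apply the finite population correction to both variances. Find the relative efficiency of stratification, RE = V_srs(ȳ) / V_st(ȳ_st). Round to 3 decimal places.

V̂(ȳ_st) = Σ W_h² (1 − n_h/N_h) s_h²/n_h, with W_h = N_h/N and N = 3275:
  stratum A: (725/3275)²·(1 − 141/725)·44.6²/141 = 0.556902
  stratum B: (900/3275)²·(1 − 77/900)·124.9²/77 = 13.9912
  stratum C: (550/3275)²·(1 − 38/550)·369.6²/38 = 94.3823
  stratum D: (1100/3275)²·(1 − 100/1100)·266.6²/100 = 72.8938
V_st = 181.824
V_srs = (1 − 356/3275)·79079.1/356 = 197.986
Relative efficiency = V_srs / V_st = 197.986/181.824 = 1.0889

RE ≈ 1.089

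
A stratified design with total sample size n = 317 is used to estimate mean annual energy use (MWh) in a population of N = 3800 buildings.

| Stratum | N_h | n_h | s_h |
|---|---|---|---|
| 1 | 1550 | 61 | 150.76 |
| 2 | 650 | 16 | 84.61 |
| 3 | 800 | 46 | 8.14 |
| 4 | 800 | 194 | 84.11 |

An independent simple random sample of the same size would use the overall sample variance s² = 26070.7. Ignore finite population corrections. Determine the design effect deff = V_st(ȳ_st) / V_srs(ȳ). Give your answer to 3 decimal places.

deff ≈ 0.933

V̂(ȳ_st) = Σ W_h² s_h²/n_h, with W_h = N_h/N and N = 3800:
  stratum 1: (1550/3800)²·150.76²/61 = 61.9924
  stratum 2: (650/3800)²·84.61²/16 = 13.0913
  stratum 3: (800/3800)²·8.14²/46 = 0.0638416
  stratum 4: (800/3800)²·84.11²/194 = 1.61624
V_st = 76.7638
V_srs = s²/n = 26070.7/317 = 82.242
deff = V_st / V_srs = 76.7638/82.242 = 0.9334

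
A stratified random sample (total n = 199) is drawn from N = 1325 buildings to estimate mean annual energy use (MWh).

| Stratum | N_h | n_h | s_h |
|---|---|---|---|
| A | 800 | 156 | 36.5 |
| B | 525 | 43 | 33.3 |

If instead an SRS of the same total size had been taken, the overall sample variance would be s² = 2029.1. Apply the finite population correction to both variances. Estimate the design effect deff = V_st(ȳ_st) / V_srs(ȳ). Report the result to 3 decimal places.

deff ≈ 0.718

V̂(ȳ_st) = Σ W_h² (1 − n_h/N_h) s_h²/n_h, with W_h = N_h/N and N = 1325:
  stratum A: (800/1325)²·(1 − 156/800)·36.5²/156 = 2.50614
  stratum B: (525/1325)²·(1 − 43/525)·33.3²/43 = 3.71702
V_st = 6.22316
V_srs = (1 − 199/1325)·2029.1/199 = 8.66509
deff = V_st / V_srs = 6.22316/8.66509 = 0.7182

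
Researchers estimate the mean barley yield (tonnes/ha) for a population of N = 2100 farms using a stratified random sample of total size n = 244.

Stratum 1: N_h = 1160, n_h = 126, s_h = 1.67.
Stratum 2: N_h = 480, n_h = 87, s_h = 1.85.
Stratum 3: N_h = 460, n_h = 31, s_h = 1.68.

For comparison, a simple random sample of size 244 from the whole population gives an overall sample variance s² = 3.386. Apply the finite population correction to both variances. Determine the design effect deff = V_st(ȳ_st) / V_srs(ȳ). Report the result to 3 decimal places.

deff ≈ 0.960

V̂(ȳ_st) = Σ W_h² (1 − n_h/N_h) s_h²/n_h, with W_h = N_h/N and N = 2100:
  stratum 1: (1160/2100)²·(1 − 126/1160)·1.67²/126 = 0.00602008
  stratum 2: (480/2100)²·(1 − 87/480)·1.85²/87 = 0.00168275
  stratum 3: (460/2100)²·(1 − 31/460)·1.68²/31 = 0.00407412
V_st = 0.0117769
V_srs = (1 − 244/2100)·3.386/244 = 0.0122647
deff = V_st / V_srs = 0.0117769/0.0122647 = 0.9602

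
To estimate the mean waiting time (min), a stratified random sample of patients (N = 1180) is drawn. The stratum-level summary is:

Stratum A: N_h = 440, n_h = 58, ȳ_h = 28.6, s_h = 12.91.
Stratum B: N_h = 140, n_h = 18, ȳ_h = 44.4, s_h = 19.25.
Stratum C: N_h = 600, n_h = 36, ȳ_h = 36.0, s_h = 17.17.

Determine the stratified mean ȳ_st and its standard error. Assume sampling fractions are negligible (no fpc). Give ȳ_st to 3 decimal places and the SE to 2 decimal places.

ȳ_st = Σ W_h ȳ_h = (440·28.6 + 140·44.4 + 600·36.0)/1180 = 34.23729
V̂(ȳ_st) = Σ W_h² s_h²/n_h, with W_h = N_h/N and N = 1180:
  stratum A: (440/1180)²·12.91²/58 = 0.399545
  stratum B: (140/1180)²·19.25²/18 = 0.289788
  stratum C: (600/1180)²·17.17²/36 = 2.11727
V̂(ȳ_st) = 2.80661
SE(ȳ_st) = √2.80661 = 1.67529

ȳ_st ≈ 34.237, SE ≈ 1.68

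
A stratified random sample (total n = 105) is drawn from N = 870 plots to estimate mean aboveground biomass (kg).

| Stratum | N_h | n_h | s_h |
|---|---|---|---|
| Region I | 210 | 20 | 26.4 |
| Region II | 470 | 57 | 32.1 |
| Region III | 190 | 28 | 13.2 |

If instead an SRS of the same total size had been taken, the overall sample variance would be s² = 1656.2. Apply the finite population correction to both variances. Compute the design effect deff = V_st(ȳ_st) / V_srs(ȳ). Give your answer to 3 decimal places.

deff ≈ 0.485

V̂(ȳ_st) = Σ W_h² (1 − n_h/N_h) s_h²/n_h, with W_h = N_h/N and N = 870:
  stratum Region I: (210/870)²·(1 − 20/210)·26.4²/20 = 1.83701
  stratum Region II: (470/870)²·(1 − 57/470)·32.1²/57 = 4.63601
  stratum Region III: (190/870)²·(1 − 28/190)·13.2²/28 = 0.253058
V_st = 6.72608
V_srs = (1 − 105/870)·1656.2/105 = 13.8697
deff = V_st / V_srs = 6.72608/13.8697 = 0.4849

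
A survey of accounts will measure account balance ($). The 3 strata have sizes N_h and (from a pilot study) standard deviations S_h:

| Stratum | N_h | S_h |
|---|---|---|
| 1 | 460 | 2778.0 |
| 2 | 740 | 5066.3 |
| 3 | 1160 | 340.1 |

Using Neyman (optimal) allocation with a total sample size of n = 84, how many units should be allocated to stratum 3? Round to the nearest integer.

6

Neyman allocation: n_h = n · N_h S_h / Σ N_i S_i, with n = 84.
  stratum 1: N_h·S_h = 460·2778.0 = 1277880.00
  stratum 2: N_h·S_h = 740·5066.3 = 3749062.00
  stratum 3: N_h·S_h = 1160·340.1 = 394516.00
Σ N_h S_h = 5421458.00
n for stratum 3 = 84·394516.00/5421458.00 = 6.113 → 6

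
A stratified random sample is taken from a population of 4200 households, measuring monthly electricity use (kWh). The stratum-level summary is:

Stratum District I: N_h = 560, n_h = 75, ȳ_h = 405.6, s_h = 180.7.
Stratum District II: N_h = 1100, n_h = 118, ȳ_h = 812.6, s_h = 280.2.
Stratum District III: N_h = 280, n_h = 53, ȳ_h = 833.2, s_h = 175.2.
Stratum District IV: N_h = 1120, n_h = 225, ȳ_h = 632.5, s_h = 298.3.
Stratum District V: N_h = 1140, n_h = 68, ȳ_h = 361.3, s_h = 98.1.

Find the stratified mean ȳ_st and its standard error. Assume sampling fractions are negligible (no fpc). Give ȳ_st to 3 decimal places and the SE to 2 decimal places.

ȳ_st ≈ 589.184, SE ≈ 9.72

ȳ_st = Σ W_h ȳ_h = (560·405.6 + 1100·812.6 + 280·833.2 + 1120·632.5 + 1140·361.3)/4200 = 589.18429
V̂(ȳ_st) = Σ W_h² s_h²/n_h, with W_h = N_h/N and N = 4200:
  stratum District I: (560/4200)²·180.7²/75 = 7.73985
  stratum District II: (1100/4200)²·280.2²/118 = 45.6395
  stratum District III: (280/4200)²·175.2²/53 = 2.57401
  stratum District IV: (1120/4200)²·298.3²/225 = 28.123
  stratum District V: (1140/4200)²·98.1²/68 = 10.4265
V̂(ȳ_st) = 94.5029
SE(ȳ_st) = √94.5029 = 9.72126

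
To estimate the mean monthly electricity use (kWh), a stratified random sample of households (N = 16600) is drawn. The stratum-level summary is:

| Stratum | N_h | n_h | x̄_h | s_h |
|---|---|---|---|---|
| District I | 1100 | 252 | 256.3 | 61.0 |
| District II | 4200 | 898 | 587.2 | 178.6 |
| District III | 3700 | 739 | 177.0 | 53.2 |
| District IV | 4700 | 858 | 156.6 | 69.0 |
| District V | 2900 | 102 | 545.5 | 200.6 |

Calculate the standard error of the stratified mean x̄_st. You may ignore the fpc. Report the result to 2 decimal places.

SE(x̄_st) ≈ 3.87

V̂(x̄_st) = Σ W_h² s_h²/n_h, with W_h = N_h/N and N = 16600:
  stratum District I: (1100/16600)²·61.0²/252 = 0.0648378
  stratum District II: (4200/16600)²·178.6²/898 = 2.27389
  stratum District III: (3700/16600)²·53.2²/739 = 0.190268
  stratum District IV: (4700/16600)²·69.0²/858 = 0.444826
  stratum District V: (2900/16600)²·200.6²/102 = 12.0404
V̂(x̄_st) = 15.0142
SE(x̄_st) = √15.0142 = 3.87482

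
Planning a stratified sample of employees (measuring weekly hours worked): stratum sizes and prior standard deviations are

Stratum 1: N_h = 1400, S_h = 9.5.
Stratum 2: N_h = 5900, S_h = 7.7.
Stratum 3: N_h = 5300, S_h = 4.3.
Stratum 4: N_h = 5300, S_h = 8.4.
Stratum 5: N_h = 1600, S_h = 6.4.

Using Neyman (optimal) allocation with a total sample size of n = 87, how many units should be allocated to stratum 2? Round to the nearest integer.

29

Neyman allocation: n_h = n · N_h S_h / Σ N_i S_i, with n = 87.
  stratum 1: N_h·S_h = 1400·9.5 = 13300.00
  stratum 2: N_h·S_h = 5900·7.7 = 45430.00
  stratum 3: N_h·S_h = 5300·4.3 = 22790.00
  stratum 4: N_h·S_h = 5300·8.4 = 44520.00
  stratum 5: N_h·S_h = 1600·6.4 = 10240.00
Σ N_h S_h = 136280.00
n for stratum 2 = 87·45430.00/136280.00 = 29.002 → 29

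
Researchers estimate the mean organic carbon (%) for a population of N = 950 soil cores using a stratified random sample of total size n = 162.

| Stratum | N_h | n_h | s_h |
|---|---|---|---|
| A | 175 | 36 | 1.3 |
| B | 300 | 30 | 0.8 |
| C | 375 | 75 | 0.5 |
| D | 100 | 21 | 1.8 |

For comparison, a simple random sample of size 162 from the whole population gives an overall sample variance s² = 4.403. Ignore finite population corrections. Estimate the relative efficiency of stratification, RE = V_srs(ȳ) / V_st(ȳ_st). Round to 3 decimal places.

RE ≈ 4.568

V̂(ȳ_st) = Σ W_h² s_h²/n_h, with W_h = N_h/N and N = 950:
  stratum A: (175/950)²·1.3²/36 = 0.00159299
  stratum B: (300/950)²·0.8²/30 = 0.00212742
  stratum C: (375/950)²·0.5²/75 = 0.000519391
  stratum D: (100/950)²·1.8²/21 = 0.00170954
V_st = 0.00594934
V_srs = s²/n = 4.403/162 = 0.027179
Relative efficiency = V_srs / V_st = 0.027179/0.00594934 = 4.5684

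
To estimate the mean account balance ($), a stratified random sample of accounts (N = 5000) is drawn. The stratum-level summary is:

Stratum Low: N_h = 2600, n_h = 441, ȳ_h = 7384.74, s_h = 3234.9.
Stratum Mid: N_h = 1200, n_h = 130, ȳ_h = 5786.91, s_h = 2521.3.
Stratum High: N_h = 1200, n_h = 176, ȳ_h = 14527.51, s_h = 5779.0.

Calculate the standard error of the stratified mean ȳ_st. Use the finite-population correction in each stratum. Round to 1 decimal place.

SE(ȳ_st) ≈ 131.0

V̂(ȳ_st) = Σ W_h² (1 − n_h/N_h) s_h²/n_h, with W_h = N_h/N and N = 5000:
  stratum Low: (2600/5000)²·(1 − 441/2600)·3234.9²/441 = 5328.06
  stratum Mid: (1200/5000)²·(1 − 130/1200)·2521.3²/130 = 2511.49
  stratum High: (1200/5000)²·(1 − 176/1200)·5779.0²/176 = 9326.83
V̂(ȳ_st) = 17166.4
SE(ȳ_st) = √17166.4 = 131.021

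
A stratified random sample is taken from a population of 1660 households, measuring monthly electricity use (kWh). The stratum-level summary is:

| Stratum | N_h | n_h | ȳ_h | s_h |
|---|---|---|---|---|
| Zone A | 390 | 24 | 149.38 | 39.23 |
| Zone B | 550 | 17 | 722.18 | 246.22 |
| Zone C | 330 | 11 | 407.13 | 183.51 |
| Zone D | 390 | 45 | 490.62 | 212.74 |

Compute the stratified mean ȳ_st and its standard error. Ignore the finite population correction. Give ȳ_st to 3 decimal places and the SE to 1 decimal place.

ȳ_st = Σ W_h ȳ_h = (390·149.38 + 550·722.18 + 330·407.13 + 390·490.62)/1660 = 470.57343
V̂(ȳ_st) = Σ W_h² s_h²/n_h, with W_h = N_h/N and N = 1660:
  stratum Zone A: (390/1660)²·39.23²/24 = 3.53947
  stratum Zone B: (550/1660)²·246.22²/17 = 391.478
  stratum Zone C: (330/1660)²·183.51²/11 = 120.987
  stratum Zone D: (390/1660)²·212.74²/45 = 55.5135
V̂(ȳ_st) = 571.518
SE(ȳ_st) = √571.518 = 23.9064

ȳ_st ≈ 470.573, SE ≈ 23.9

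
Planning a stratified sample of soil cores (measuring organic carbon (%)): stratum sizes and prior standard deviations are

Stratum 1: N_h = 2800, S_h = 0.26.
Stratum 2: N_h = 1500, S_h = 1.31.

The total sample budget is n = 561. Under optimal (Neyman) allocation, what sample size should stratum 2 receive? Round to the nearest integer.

Neyman allocation: n_h = n · N_h S_h / Σ N_i S_i, with n = 561.
  stratum 1: N_h·S_h = 2800·0.26 = 728.00
  stratum 2: N_h·S_h = 1500·1.31 = 1965.00
Σ N_h S_h = 2693.00
n for stratum 2 = 561·1965.00/2693.00 = 409.345 → 409

409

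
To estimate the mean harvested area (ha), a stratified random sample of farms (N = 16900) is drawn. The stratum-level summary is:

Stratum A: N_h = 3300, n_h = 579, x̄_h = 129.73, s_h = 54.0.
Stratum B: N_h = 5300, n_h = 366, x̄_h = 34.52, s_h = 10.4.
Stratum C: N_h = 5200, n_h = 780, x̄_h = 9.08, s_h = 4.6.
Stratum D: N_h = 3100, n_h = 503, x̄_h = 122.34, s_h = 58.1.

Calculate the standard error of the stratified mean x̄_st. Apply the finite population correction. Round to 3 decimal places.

V̂(x̄_st) = Σ W_h² (1 − n_h/N_h) s_h²/n_h, with W_h = N_h/N and N = 16900:
  stratum A: (3300/16900)²·(1 − 579/3300)·54.0²/579 = 0.158335
  stratum B: (5300/16900)²·(1 − 366/5300)·10.4²/366 = 0.0270575
  stratum C: (5200/16900)²·(1 − 780/5200)·4.6²/780 = 0.0021831
  stratum D: (3100/16900)²·(1 − 503/3100)·58.1²/503 = 0.189167
V̂(x̄_st) = 0.376743
SE(x̄_st) = √0.376743 = 0.613794

SE(x̄_st) ≈ 0.614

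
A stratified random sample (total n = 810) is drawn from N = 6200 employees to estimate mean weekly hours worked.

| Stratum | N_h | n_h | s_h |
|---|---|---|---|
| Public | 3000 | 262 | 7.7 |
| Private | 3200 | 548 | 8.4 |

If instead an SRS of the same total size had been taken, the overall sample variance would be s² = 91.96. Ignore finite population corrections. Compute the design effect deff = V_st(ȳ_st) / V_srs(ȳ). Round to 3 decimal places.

V̂(ȳ_st) = Σ W_h² s_h²/n_h, with W_h = N_h/N and N = 6200:
  stratum Public: (3000/6200)²·7.7²/262 = 0.0529833
  stratum Private: (3200/6200)²·8.4²/548 = 0.0343
V_st = 0.0872834
V_srs = s²/n = 91.96/810 = 0.113531
deff = V_st / V_srs = 0.0872834/0.113531 = 0.7688

deff ≈ 0.769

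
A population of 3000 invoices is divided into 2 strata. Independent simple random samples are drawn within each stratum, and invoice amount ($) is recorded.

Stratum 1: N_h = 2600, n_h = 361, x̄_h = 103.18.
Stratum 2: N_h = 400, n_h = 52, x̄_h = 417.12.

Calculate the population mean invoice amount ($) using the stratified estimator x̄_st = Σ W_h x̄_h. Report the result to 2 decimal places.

x̄_st ≈ 145.04

N = Σ N_h = 3000. Stratum weights W_h = N_h/N.
x̄_st = (2600·103.18 + 400·417.12) / 3000 = 145.0387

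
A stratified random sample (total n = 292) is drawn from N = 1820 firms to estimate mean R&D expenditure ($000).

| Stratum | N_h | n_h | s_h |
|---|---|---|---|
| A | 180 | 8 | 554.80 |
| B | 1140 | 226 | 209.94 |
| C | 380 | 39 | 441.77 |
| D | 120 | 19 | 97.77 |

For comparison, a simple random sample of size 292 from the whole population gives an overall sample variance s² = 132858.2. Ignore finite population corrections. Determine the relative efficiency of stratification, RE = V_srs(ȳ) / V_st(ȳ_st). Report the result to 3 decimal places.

RE ≈ 0.676

V̂(ȳ_st) = Σ W_h² s_h²/n_h, with W_h = N_h/N and N = 1820:
  stratum A: (180/1820)²·554.80²/8 = 376.344
  stratum B: (1140/1820)²·209.94²/226 = 76.5154
  stratum C: (380/1820)²·441.77²/39 = 218.149
  stratum D: (120/1820)²·97.77²/19 = 2.18714
V_st = 673.195
V_srs = s²/n = 132858.2/292 = 454.994
Relative efficiency = V_srs / V_st = 454.994/673.195 = 0.6759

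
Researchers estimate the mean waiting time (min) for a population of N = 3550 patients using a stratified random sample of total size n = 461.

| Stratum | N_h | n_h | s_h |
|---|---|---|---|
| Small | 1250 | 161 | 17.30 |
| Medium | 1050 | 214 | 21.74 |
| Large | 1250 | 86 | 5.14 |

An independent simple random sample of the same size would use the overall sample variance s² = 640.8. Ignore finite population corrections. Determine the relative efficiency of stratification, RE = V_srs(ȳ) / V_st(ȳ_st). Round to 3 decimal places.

V̂(ȳ_st) = Σ W_h² s_h²/n_h, with W_h = N_h/N and N = 3550:
  stratum Small: (1250/3550)²·17.30²/161 = 0.230478
  stratum Medium: (1050/3550)²·21.74²/214 = 0.193209
  stratum Large: (1250/3550)²·5.14²/86 = 0.0380883
V_st = 0.461775
V_srs = s²/n = 640.8/461 = 1.39002
Relative efficiency = V_srs / V_st = 1.39002/0.461775 = 3.0102

RE ≈ 3.010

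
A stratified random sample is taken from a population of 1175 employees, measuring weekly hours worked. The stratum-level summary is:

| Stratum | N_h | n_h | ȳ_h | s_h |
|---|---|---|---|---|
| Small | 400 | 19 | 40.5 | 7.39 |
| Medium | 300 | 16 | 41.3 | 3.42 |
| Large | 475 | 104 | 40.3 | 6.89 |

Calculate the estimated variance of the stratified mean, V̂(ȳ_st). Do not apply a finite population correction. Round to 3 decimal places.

V̂(ȳ_st) ≈ 0.455

V̂(ȳ_st) = Σ W_h² s_h²/n_h, with W_h = N_h/N and N = 1175:
  stratum Small: (400/1175)²·7.39²/19 = 0.333104
  stratum Medium: (300/1175)²·3.42²/16 = 0.047654
  stratum Large: (475/1175)²·6.89²/104 = 0.0745962
V̂(ȳ_st) = 0.455354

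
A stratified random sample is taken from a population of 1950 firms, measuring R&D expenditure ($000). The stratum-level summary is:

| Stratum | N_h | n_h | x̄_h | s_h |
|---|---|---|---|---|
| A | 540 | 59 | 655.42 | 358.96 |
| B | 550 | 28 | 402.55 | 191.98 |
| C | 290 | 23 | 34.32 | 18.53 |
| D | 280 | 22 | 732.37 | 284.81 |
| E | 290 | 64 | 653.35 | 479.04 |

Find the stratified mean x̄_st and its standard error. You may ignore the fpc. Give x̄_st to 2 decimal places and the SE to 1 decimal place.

x̄_st = Σ W_h x̄_h = (540·655.42 + 550·402.55 + 290·34.32 + 280·732.37 + 290·653.35)/1950 = 502.47036
V̂(x̄_st) = Σ W_h² s_h²/n_h, with W_h = N_h/N and N = 1950:
  stratum A: (540/1950)²·358.96²/59 = 167.478
  stratum B: (550/1950)²·191.98²/28 = 104.715
  stratum C: (290/1950)²·18.53²/23 = 0.330179
  stratum D: (280/1950)²·284.81²/22 = 76.0212
  stratum E: (290/1950)²·479.04²/64 = 79.3031
V̂(x̄_st) = 427.848
SE(x̄_st) = √427.848 = 20.6845

x̄_st ≈ 502.47, SE ≈ 20.7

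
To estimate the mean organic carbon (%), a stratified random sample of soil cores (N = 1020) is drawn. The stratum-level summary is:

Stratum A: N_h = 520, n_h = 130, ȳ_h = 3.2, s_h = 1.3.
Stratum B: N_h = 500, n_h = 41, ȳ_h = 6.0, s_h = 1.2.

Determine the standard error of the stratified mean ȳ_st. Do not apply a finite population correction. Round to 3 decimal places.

V̂(ȳ_st) = Σ W_h² s_h²/n_h, with W_h = N_h/N and N = 1020:
  stratum A: (520/1020)²·1.3²/130 = 0.0033787
  stratum B: (500/1020)²·1.2²/41 = 0.00843953
V̂(ȳ_st) = 0.0118182
SE(ȳ_st) = √0.0118182 = 0.108712

SE(ȳ_st) ≈ 0.109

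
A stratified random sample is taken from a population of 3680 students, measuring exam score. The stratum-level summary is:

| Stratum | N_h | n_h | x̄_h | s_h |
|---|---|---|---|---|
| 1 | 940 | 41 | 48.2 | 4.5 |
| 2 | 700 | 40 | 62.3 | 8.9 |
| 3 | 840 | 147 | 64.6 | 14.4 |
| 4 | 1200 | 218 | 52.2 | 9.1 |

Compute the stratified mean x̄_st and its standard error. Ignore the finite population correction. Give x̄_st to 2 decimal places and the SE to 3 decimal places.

x̄_st = Σ W_h x̄_h = (940·48.2 + 700·62.3 + 840·64.6 + 1200·52.2)/3680 = 55.92989
V̂(x̄_st) = Σ W_h² s_h²/n_h, with W_h = N_h/N and N = 3680:
  stratum 1: (940/3680)²·4.5²/41 = 0.0322256
  stratum 2: (700/3680)²·8.9²/40 = 0.0716507
  stratum 3: (840/3680)²·14.4²/147 = 0.0734972
  stratum 4: (1200/3680)²·9.1²/218 = 0.0403918
V̂(x̄_st) = 0.217765
SE(x̄_st) = √0.217765 = 0.466653

x̄_st ≈ 55.93, SE ≈ 0.467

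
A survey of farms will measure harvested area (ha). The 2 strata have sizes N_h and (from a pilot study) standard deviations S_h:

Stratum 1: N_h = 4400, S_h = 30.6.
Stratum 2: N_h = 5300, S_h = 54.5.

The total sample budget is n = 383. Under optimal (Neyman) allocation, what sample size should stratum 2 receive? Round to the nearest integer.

261

Neyman allocation: n_h = n · N_h S_h / Σ N_i S_i, with n = 383.
  stratum 1: N_h·S_h = 4400·30.6 = 134640.00
  stratum 2: N_h·S_h = 5300·54.5 = 288850.00
Σ N_h S_h = 423490.00
n for stratum 2 = 383·288850.00/423490.00 = 261.233 → 261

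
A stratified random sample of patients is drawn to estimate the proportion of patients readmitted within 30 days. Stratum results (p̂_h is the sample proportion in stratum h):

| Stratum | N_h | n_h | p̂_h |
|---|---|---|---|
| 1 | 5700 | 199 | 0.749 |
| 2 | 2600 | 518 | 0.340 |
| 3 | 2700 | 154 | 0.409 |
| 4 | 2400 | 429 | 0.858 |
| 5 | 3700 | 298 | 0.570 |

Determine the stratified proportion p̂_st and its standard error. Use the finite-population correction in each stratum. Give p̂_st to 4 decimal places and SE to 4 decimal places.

N = 17100; stratum weights W_h = N_h/N.
p̂_st = Σ W_h p̂_h = (5700·0.749 + 2600·0.340 + 2700·0.409 + 2400·0.858 + 3700·0.570)/17100 = 0.60970
V̂(p̂_st) = Σ W_h² (1 − n_h/N_h) p̂_h(1−p̂_h)/(n_h−1):
  stratum 1: (5700/17100)²·(1 − 199/5700)·0.749·0.251/198 = 0.000101816
  stratum 2: (2600/17100)²·(1 − 518/2600)·0.340·0.660/517 = 8.03515e-06
  stratum 3: (2700/17100)²·(1 − 154/2700)·0.409·0.591/153 = 3.71406e-05
  stratum 4: (2400/17100)²·(1 − 429/2400)·0.858·0.142/428 = 4.60508e-06
  stratum 5: (3700/17100)²·(1 − 298/3700)·0.570·0.430/297 = 3.55247e-05
V̂(p̂_st) = 0.000187121; SE = √V̂ = 0.0136792

p̂_st ≈ 0.6097, SE ≈ 0.0137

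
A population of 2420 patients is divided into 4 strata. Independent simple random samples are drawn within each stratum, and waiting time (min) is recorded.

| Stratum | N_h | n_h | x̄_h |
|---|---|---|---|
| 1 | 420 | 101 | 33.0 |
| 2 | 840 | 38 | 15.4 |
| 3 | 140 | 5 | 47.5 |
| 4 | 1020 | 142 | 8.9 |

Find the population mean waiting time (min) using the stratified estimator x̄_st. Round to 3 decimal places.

x̄_st ≈ 17.572

N = Σ N_h = 2420. Stratum weights W_h = N_h/N.
x̄_st = (420·33.0 + 840·15.4 + 140·47.5 + 1020·8.9) / 2420 = 17.57190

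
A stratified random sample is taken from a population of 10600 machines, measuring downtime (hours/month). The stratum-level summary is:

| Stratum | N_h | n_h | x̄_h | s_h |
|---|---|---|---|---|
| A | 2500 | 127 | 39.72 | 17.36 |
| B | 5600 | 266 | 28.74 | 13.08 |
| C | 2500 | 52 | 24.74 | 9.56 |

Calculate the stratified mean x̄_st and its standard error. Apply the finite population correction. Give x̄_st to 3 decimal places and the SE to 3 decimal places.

x̄_st = Σ W_h x̄_h = (2500·39.72 + 5600·28.74 + 2500·24.74)/10600 = 30.38623
V̂(x̄_st) = Σ W_h² (1 − n_h/N_h) s_h²/n_h, with W_h = N_h/N and N = 10600:
  stratum A: (2500/10600)²·(1 − 127/2500)·17.36²/127 = 0.125292
  stratum B: (5600/10600)²·(1 − 266/5600)·13.08²/266 = 0.170987
  stratum C: (2500/10600)²·(1 − 52/2500)·9.56²/52 = 0.0957309
V̂(x̄_st) = 0.392009
SE(x̄_st) = √0.392009 = 0.626107

x̄_st ≈ 30.386, SE ≈ 0.626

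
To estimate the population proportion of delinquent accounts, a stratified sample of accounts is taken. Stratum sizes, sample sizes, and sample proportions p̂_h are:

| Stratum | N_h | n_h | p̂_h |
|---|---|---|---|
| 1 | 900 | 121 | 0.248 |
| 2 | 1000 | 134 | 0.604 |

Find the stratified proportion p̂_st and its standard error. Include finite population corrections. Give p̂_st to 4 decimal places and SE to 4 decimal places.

N = 1900; stratum weights W_h = N_h/N.
p̂_st = Σ W_h p̂_h = (900·0.248 + 1000·0.604)/1900 = 0.43537
V̂(p̂_st) = Σ W_h² (1 − n_h/N_h) p̂_h(1−p̂_h)/(n_h−1):
  stratum 1: (900/1900)²·(1 − 121/900)·0.248·0.752/120 = 0.000301829
  stratum 2: (1000/1900)²·(1 − 134/1000)·0.604·0.396/133 = 0.000431411
V̂(p̂_st) = 0.00073324; SE = √V̂ = 0.0270784

p̂_st ≈ 0.4354, SE ≈ 0.0271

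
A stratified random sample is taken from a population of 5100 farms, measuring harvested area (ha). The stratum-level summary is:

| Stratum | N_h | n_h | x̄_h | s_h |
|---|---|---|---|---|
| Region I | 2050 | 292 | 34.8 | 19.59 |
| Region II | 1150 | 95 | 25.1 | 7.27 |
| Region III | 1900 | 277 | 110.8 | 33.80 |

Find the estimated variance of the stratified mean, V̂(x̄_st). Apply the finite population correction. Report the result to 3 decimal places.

V̂(x̄_st) ≈ 0.697

V̂(x̄_st) = Σ W_h² (1 − n_h/N_h) s_h²/n_h, with W_h = N_h/N and N = 5100:
  stratum Region I: (2050/5100)²·(1 − 292/2050)·19.59²/292 = 0.182104
  stratum Region II: (1150/5100)²·(1 − 95/1150)·7.27²/95 = 0.0259511
  stratum Region III: (1900/5100)²·(1 − 277/1900)·33.80²/277 = 0.488974
V̂(x̄_st) = 0.697028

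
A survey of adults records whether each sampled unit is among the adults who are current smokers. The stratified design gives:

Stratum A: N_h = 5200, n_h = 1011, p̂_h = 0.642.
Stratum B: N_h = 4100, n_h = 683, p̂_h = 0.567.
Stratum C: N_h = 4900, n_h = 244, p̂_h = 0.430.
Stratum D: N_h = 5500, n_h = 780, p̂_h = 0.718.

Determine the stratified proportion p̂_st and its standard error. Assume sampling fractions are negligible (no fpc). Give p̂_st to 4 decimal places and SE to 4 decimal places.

p̂_st ≈ 0.5949, SE ≈ 0.0107

N = 19700; stratum weights W_h = N_h/N.
p̂_st = Σ W_h p̂_h = (5200·0.642 + 4100·0.567 + 4900·0.430 + 5500·0.718)/19700 = 0.59488
V̂(p̂_st) = Σ W_h² p̂_h(1−p̂_h)/(n_h−1):
  stratum A: (5200/19700)²·0.642·0.358/1010 = 1.58552e-05
  stratum B: (4100/19700)²·0.567·0.433/682 = 1.55927e-05
  stratum C: (4900/19700)²·0.430·0.570/243 = 6.24017e-05
  stratum D: (5500/19700)²·0.718·0.282/779 = 2.02595e-05
V̂(p̂_st) = 0.000114109; SE = √V̂ = 0.0106822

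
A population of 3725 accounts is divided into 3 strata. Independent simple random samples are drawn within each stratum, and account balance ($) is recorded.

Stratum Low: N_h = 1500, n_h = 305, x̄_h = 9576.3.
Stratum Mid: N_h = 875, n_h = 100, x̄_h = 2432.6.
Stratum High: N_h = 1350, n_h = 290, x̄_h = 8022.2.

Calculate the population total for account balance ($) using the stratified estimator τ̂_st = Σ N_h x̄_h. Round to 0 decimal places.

τ̂_st = Σ N_h x̄_h = 1500·9576.3 + 875·2432.6 + 1350·8022.2 = 27322945

τ̂_st ≈ 27322945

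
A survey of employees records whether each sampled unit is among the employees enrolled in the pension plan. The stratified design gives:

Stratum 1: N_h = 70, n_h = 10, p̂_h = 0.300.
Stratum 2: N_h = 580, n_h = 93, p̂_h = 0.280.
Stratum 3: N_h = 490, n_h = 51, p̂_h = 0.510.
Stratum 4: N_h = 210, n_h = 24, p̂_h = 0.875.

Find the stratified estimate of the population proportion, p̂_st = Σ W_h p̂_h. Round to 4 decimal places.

N = 1350; stratum weights W_h = N_h/N.
p̂_st = Σ W_h p̂_h = (70·0.300 + 580·0.280 + 490·0.510 + 210·0.875)/1350 = 0.45707

p̂_st ≈ 0.4571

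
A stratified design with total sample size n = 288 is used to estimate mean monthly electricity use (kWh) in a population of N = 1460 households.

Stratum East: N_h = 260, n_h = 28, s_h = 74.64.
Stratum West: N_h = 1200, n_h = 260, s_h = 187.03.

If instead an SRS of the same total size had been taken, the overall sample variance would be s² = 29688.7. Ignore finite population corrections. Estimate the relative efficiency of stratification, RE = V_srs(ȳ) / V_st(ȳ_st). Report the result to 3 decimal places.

RE ≈ 1.061

V̂(ȳ_st) = Σ W_h² s_h²/n_h, with W_h = N_h/N and N = 1460:
  stratum East: (260/1460)²·74.64²/28 = 6.30995
  stratum West: (1200/1460)²·187.03²/260 = 90.8879
V_st = 97.1978
V_srs = s²/n = 29688.7/288 = 103.086
Relative efficiency = V_srs / V_st = 103.086/97.1978 = 1.0606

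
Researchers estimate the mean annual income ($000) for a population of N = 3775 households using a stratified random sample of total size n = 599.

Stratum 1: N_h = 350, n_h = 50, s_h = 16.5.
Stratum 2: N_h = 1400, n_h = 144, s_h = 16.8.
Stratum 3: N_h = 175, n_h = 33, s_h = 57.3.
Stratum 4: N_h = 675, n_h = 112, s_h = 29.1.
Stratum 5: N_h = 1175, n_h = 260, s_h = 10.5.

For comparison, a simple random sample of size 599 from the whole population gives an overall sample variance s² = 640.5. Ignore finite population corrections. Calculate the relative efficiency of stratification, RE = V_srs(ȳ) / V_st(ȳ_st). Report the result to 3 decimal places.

V̂(ȳ_st) = Σ W_h² s_h²/n_h, with W_h = N_h/N and N = 3775:
  stratum 1: (350/3775)²·16.5²/50 = 0.0468058
  stratum 2: (1400/3775)²·16.8²/144 = 0.269574
  stratum 3: (175/3775)²·57.3²/33 = 0.213815
  stratum 4: (675/3775)²·29.1²/112 = 0.241736
  stratum 5: (1175/3775)²·10.5²/260 = 0.0410816
V_st = 0.813012
V_srs = s²/n = 640.5/599 = 1.06928
Relative efficiency = V_srs / V_st = 1.06928/0.813012 = 1.3152

RE ≈ 1.315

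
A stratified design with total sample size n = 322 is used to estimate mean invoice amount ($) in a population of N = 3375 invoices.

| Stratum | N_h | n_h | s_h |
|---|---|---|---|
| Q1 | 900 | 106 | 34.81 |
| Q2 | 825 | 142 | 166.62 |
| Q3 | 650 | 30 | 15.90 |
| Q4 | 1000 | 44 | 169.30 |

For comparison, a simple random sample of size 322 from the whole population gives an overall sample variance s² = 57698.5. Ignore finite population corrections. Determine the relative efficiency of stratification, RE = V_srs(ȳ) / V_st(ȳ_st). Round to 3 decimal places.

RE ≈ 2.560

V̂(ȳ_st) = Σ W_h² s_h²/n_h, with W_h = N_h/N and N = 3375:
  stratum Q1: (900/3375)²·34.81²/106 = 0.812905
  stratum Q2: (825/3375)²·166.62²/142 = 11.6822
  stratum Q3: (650/3375)²·15.90²/30 = 0.312573
  stratum Q4: (1000/3375)²·169.30²/44 = 57.1892
V_st = 69.9969
V_srs = s²/n = 57698.5/322 = 179.188
Relative efficiency = V_srs / V_st = 179.188/69.9969 = 2.5599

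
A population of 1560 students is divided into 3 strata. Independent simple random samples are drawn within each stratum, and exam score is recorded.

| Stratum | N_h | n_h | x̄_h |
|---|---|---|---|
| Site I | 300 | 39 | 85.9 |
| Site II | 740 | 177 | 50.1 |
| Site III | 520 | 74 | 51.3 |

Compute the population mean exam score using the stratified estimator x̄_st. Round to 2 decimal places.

x̄_st ≈ 57.38

N = Σ N_h = 1560. Stratum weights W_h = N_h/N.
x̄_st = (300·85.9 + 740·50.1 + 520·51.3) / 1560 = 57.3846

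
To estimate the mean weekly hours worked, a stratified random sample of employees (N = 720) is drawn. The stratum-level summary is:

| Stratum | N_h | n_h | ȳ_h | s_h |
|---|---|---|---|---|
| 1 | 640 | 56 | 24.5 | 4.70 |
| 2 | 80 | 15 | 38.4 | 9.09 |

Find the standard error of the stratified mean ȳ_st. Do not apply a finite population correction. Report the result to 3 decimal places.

V̂(ȳ_st) = Σ W_h² s_h²/n_h, with W_h = N_h/N and N = 720:
  stratum 1: (640/720)²·4.70²/56 = 0.311675
  stratum 2: (80/720)²·9.09²/15 = 0.0680067
V̂(ȳ_st) = 0.379682
SE(ȳ_st) = √0.379682 = 0.616184

SE(ȳ_st) ≈ 0.616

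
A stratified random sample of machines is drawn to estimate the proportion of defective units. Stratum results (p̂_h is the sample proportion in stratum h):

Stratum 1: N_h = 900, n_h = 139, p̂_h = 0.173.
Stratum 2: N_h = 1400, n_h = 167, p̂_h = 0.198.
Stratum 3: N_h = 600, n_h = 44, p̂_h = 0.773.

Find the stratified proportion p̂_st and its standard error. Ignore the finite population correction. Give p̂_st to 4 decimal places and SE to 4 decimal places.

N = 2900; stratum weights W_h = N_h/N.
p̂_st = Σ W_h p̂_h = (900·0.173 + 1400·0.198 + 600·0.773)/2900 = 0.30921
V̂(p̂_st) = Σ W_h² p̂_h(1−p̂_h)/(n_h−1):
  stratum 1: (900/2900)²·0.173·0.827/138 = 9.98531e-05
  stratum 2: (1400/2900)²·0.198·0.802/166 = 0.000222942
  stratum 3: (600/2900)²·0.773·0.227/43 = 0.00017468
V̂(p̂_st) = 0.000497475; SE = √V̂ = 0.0223041

p̂_st ≈ 0.3092, SE ≈ 0.0223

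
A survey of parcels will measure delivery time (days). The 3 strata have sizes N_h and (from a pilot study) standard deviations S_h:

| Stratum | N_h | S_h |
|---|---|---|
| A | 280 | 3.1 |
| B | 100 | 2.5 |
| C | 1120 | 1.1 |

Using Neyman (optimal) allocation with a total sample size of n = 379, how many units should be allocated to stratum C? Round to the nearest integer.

Neyman allocation: n_h = n · N_h S_h / Σ N_i S_i, with n = 379.
  stratum A: N_h·S_h = 280·3.1 = 868.00
  stratum B: N_h·S_h = 100·2.5 = 250.00
  stratum C: N_h·S_h = 1120·1.1 = 1232.00
Σ N_h S_h = 2350.00
n for stratum C = 379·1232.00/2350.00 = 198.693 → 199

199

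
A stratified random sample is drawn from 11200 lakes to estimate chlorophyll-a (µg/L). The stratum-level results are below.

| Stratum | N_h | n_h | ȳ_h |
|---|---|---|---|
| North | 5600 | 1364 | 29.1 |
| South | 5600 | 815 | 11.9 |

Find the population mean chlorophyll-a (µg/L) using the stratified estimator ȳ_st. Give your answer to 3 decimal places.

ȳ_st ≈ 20.500

N = Σ N_h = 11200. Stratum weights W_h = N_h/N.
ȳ_st = (5600·29.1 + 5600·11.9) / 11200 = 20.50000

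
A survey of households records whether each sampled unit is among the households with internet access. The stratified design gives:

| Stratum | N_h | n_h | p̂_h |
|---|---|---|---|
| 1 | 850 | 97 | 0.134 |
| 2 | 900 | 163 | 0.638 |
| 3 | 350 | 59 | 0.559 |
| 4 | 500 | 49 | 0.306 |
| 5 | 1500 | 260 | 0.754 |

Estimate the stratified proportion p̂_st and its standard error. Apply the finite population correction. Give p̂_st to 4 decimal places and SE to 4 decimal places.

p̂_st ≈ 0.5287, SE ≈ 0.0163

N = 4100; stratum weights W_h = N_h/N.
p̂_st = Σ W_h p̂_h = (850·0.134 + 900·0.638 + 350·0.559 + 500·0.306 + 1500·0.754)/4100 = 0.52872
V̂(p̂_st) = Σ W_h² (1 − n_h/N_h) p̂_h(1−p̂_h)/(n_h−1):
  stratum 1: (850/4100)²·(1 − 97/850)·0.134·0.866/96 = 4.60254e-05
  stratum 2: (900/4100)²·(1 − 163/900)·0.638·0.362/162 = 5.62544e-05
  stratum 3: (350/4100)²·(1 − 59/350)·0.559·0.441/58 = 2.57523e-05
  stratum 4: (500/4100)²·(1 − 49/500)·0.306·0.694/48 = 5.93497e-05
  stratum 5: (1500/4100)²·(1 − 260/1500)·0.754·0.246/259 = 7.92414e-05
V̂(p̂_st) = 0.000266623; SE = √V̂ = 0.0163286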